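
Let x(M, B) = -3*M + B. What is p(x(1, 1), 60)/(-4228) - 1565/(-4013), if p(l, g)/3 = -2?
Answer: 3320449/8483482 ≈ 0.39140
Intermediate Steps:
x(M, B) = B - 3*M
p(l, g) = -6 (p(l, g) = 3*(-2) = -6)
p(x(1, 1), 60)/(-4228) - 1565/(-4013) = -6/(-4228) - 1565/(-4013) = -6*(-1/4228) - 1565*(-1/4013) = 3/2114 + 1565/4013 = 3320449/8483482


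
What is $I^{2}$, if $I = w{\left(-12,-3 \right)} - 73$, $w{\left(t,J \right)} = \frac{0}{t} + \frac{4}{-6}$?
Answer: $\frac{48841}{9} \approx 5426.8$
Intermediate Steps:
$w{\left(t,J \right)} = - \frac{2}{3}$ ($w{\left(t,J \right)} = 0 + 4 \left(- \frac{1}{6}\right) = 0 - \frac{2}{3} = - \frac{2}{3}$)
$I = - \frac{221}{3}$ ($I = - \frac{2}{3} - 73 = - \frac{221}{3} \approx -73.667$)
$I^{2} = \left(- \frac{221}{3}\right)^{2} = \frac{48841}{9}$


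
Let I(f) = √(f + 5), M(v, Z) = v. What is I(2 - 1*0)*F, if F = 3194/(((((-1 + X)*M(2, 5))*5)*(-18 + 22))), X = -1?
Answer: -1597*√7/40 ≈ -105.63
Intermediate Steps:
I(f) = √(5 + f)
F = -1597/40 (F = 3194/(((((-1 - 1)*2)*5)*(-18 + 22))) = 3194/(((-2*2*5)*4)) = 3194/((-4*5*4)) = 3194/((-20*4)) = 3194/(-80) = 3194*(-1/80) = -1597/40 ≈ -39.925)
I(2 - 1*0)*F = √(5 + (2 - 1*0))*(-1597/40) = √(5 + (2 + 0))*(-1597/40) = √(5 + 2)*(-1597/40) = √7*(-1597/40) = -1597*√7/40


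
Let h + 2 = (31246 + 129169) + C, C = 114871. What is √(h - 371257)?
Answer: I*√95973 ≈ 309.79*I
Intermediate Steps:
h = 275284 (h = -2 + ((31246 + 129169) + 114871) = -2 + (160415 + 114871) = -2 + 275286 = 275284)
√(h - 371257) = √(275284 - 371257) = √(-95973) = I*√95973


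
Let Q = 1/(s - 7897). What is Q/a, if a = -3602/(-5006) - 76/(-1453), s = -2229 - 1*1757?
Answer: -3636859/33356543523 ≈ -0.00010903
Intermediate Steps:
s = -3986 (s = -2229 - 1757 = -3986)
a = 2807081/3636859 (a = -3602*(-1/5006) - 76*(-1/1453) = 1801/2503 + 76/1453 = 2807081/3636859 ≈ 0.77184)
Q = -1/11883 (Q = 1/(-3986 - 7897) = 1/(-11883) = -1/11883 ≈ -8.4154e-5)
Q/a = -1/(11883*2807081/3636859) = -1/11883*3636859/2807081 = -3636859/33356543523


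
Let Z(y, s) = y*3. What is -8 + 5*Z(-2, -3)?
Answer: -38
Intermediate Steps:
Z(y, s) = 3*y
-8 + 5*Z(-2, -3) = -8 + 5*(3*(-2)) = -8 + 5*(-6) = -8 - 30 = -38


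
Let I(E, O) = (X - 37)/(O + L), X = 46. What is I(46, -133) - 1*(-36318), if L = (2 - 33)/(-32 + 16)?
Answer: 8462078/233 ≈ 36318.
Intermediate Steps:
L = 31/16 (L = -31/(-16) = -31*(-1/16) = 31/16 ≈ 1.9375)
I(E, O) = 9/(31/16 + O) (I(E, O) = (46 - 37)/(O + 31/16) = 9/(31/16 + O))
I(46, -133) - 1*(-36318) = 144/(31 + 16*(-133)) - 1*(-36318) = 144/(31 - 2128) + 36318 = 144/(-2097) + 36318 = 144*(-1/2097) + 36318 = -16/233 + 36318 = 8462078/233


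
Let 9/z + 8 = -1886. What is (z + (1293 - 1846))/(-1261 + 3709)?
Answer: -1047391/4636512 ≈ -0.22590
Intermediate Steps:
z = -9/1894 (z = 9/(-8 - 1886) = 9/(-1894) = 9*(-1/1894) = -9/1894 ≈ -0.0047518)
(z + (1293 - 1846))/(-1261 + 3709) = (-9/1894 + (1293 - 1846))/(-1261 + 3709) = (-9/1894 - 553)/2448 = -1047391/1894*1/2448 = -1047391/4636512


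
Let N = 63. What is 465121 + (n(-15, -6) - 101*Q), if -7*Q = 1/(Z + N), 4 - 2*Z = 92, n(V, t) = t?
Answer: 61860396/133 ≈ 4.6512e+5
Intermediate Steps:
Z = -44 (Z = 2 - ½*92 = 2 - 46 = -44)
Q = -1/133 (Q = -1/(7*(-44 + 63)) = -⅐/19 = -⅐*1/19 = -1/133 ≈ -0.0075188)
465121 + (n(-15, -6) - 101*Q) = 465121 + (-6 - 101*(-1/133)) = 465121 + (-6 + 101/133) = 465121 - 697/133 = 61860396/133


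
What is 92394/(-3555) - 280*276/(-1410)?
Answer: 535018/18565 ≈ 28.819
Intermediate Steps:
92394/(-3555) - 280*276/(-1410) = 92394*(-1/3555) - 77280*(-1/1410) = -10266/395 + 2576/47 = 535018/18565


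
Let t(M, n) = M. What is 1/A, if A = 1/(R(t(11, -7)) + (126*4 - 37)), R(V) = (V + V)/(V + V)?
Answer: 468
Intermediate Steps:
R(V) = 1 (R(V) = (2*V)/((2*V)) = (2*V)*(1/(2*V)) = 1)
A = 1/468 (A = 1/(1 + (126*4 - 37)) = 1/(1 + (504 - 37)) = 1/(1 + 467) = 1/468 ≈ 0.0021368)
1/A = 1/(1/468) = 468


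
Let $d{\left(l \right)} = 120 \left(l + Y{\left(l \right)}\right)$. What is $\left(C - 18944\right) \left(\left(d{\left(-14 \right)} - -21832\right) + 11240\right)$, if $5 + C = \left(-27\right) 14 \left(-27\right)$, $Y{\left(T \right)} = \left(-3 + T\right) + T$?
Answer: $-241936296$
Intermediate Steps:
$Y{\left(T \right)} = -3 + 2 T$
$d{\left(l \right)} = -360 + 360 l$ ($d{\left(l \right)} = 120 \left(l + \left(-3 + 2 l\right)\right) = 120 \left(-3 + 3 l\right) = -360 + 360 l$)
$C = 10201$ ($C = -5 + \left(-27\right) 14 \left(-27\right) = -5 - -10206 = -5 + 10206 = 10201$)
$\left(C - 18944\right) \left(\left(d{\left(-14 \right)} - -21832\right) + 11240\right) = \left(10201 - 18944\right) \left(\left(\left(-360 + 360 \left(-14\right)\right) - -21832\right) + 11240\right) = - 8743 \left(\left(\left(-360 - 5040\right) + 21832\right) + 11240\right) = - 8743 \left(\left(-5400 + 21832\right) + 11240\right) = - 8743 \left(16432 + 11240\right) = \left(-8743\right) 27672 = -241936296$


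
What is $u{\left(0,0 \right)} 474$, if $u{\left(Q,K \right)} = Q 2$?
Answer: $0$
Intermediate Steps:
$u{\left(Q,K \right)} = 2 Q$
$u{\left(0,0 \right)} 474 = 2 \cdot 0 \cdot 474 = 0 \cdot 474 = 0$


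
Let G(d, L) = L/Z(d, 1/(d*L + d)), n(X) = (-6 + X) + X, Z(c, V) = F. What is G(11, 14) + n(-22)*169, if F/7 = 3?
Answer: -25348/3 ≈ -8449.3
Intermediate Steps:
F = 21 (F = 7*3 = 21)
Z(c, V) = 21
n(X) = -6 + 2*X
G(d, L) = L/21
G(11, 14) + n(-22)*169 = (1/21)*14 + (-6 + 2*(-22))*169 = ⅔ + (-6 - 44)*169 = ⅔ - 50*169 = ⅔ - 8450 = -25348/3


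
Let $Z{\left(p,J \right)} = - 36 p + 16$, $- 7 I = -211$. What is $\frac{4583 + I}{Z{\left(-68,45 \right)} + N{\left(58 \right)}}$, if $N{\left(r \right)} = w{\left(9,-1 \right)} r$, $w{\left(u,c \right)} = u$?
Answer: $\frac{16146}{10451} \approx 1.5449$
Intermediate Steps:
$I = \frac{211}{7}$ ($I = \left(- \frac{1}{7}\right) \left(-211\right) = \frac{211}{7} \approx 30.143$)
$Z{\left(p,J \right)} = 16 - 36 p$
$N{\left(r \right)} = 9 r$
$\frac{4583 + I}{Z{\left(-68,45 \right)} + N{\left(58 \right)}} = \frac{4583 + \frac{211}{7}}{\left(16 - -2448\right) + 9 \cdot 58} = \frac{32292}{7 \left(\left(16 + 2448\right) + 522\right)} = \frac{32292}{7 \left(2464 + 522\right)} = \frac{32292}{7 \cdot 2986} = \frac{32292}{7} \cdot \frac{1}{2986} = \frac{16146}{10451}$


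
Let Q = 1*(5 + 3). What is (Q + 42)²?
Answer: 2500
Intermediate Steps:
Q = 8 (Q = 1*8 = 8)
(Q + 42)² = (8 + 42)² = 50² = 2500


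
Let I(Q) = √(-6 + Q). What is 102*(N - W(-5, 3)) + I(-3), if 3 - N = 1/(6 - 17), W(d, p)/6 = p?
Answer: -16728/11 + 3*I ≈ -1520.7 + 3.0*I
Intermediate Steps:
W(d, p) = 6*p
N = 34/11 (N = 3 - 1/(6 - 17) = 3 - 1/(-11) = 3 - 1*(-1/11) = 3 + 1/11 = 34/11 ≈ 3.0909)
102*(N - W(-5, 3)) + I(-3) = 102*(34/11 - 6*3) + √(-6 - 3) = 102*(34/11 - 1*18) + √(-9) = 102*(34/11 - 18) + 3*I = 102*(-164/11) + 3*I = -16728/11 + 3*I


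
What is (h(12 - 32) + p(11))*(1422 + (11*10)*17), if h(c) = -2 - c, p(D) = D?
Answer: 95468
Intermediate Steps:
(h(12 - 32) + p(11))*(1422 + (11*10)*17) = ((-2 - (12 - 32)) + 11)*(1422 + (11*10)*17) = ((-2 - 1*(-20)) + 11)*(1422 + 110*17) = ((-2 + 20) + 11)*(1422 + 1870) = (18 + 11)*3292 = 29*3292 = 95468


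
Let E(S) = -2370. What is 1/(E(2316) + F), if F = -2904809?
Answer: -1/2907179 ≈ -3.4398e-7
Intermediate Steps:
1/(E(2316) + F) = 1/(-2370 - 2904809) = 1/(-2907179) = -1/2907179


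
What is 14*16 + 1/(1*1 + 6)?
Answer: 1569/7 ≈ 224.14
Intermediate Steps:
14*16 + 1/(1*1 + 6) = 224 + 1/(1 + 6) = 224 + 1/7 = 224 + ⅐ = 1569/7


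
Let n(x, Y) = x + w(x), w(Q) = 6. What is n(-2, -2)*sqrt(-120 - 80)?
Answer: 40*I*sqrt(2) ≈ 56.569*I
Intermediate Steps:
n(x, Y) = 6 + x (n(x, Y) = x + 6 = 6 + x)
n(-2, -2)*sqrt(-120 - 80) = (6 - 2)*sqrt(-120 - 80) = 4*sqrt(-200) = 4*(10*I*sqrt(2)) = 40*I*sqrt(2)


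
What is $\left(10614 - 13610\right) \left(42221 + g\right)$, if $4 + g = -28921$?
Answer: $-39834816$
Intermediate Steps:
$g = -28925$ ($g = -4 - 28921 = -28925$)
$\left(10614 - 13610\right) \left(42221 + g\right) = \left(10614 - 13610\right) \left(42221 - 28925\right) = \left(-2996\right) 13296 = -39834816$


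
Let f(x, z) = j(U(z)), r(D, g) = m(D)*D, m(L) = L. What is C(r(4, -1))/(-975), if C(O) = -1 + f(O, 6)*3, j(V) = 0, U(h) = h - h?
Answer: 1/975 ≈ 0.0010256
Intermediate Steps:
U(h) = 0
r(D, g) = D**2 (r(D, g) = D*D = D**2)
f(x, z) = 0
C(O) = -1 (C(O) = -1 + 0*3 = -1 + 0 = -1)
C(r(4, -1))/(-975) = -1/(-975) = -1*(-1/975) = 1/975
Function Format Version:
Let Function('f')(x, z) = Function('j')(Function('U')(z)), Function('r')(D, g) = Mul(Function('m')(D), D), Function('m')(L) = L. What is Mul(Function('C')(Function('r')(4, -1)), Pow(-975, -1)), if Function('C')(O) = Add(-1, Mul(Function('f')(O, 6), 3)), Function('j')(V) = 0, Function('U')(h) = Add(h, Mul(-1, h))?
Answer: Rational(1, 975) ≈ 0.0010256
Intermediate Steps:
Function('U')(h) = 0
Function('r')(D, g) = Pow(D, 2) (Function('r')(D, g) = Mul(D, D) = Pow(D, 2))
Function('f')(x, z) = 0
Function('C')(O) = -1 (Function('C')(O) = Add(-1, Mul(0, 3)) = Add(-1, 0) = -1)
Mul(Function('C')(Function('r')(4, -1)), Pow(-975, -1)) = Mul(-1, Pow(-975, -1)) = Mul(-1, Rational(-1, 975)) = Rational(1, 975)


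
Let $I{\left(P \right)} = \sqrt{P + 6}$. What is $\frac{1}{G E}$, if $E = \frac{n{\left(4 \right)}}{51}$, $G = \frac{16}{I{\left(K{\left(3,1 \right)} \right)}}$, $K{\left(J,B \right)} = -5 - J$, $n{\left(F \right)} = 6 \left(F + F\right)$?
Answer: $\frac{17 i \sqrt{2}}{256} \approx 0.093913 i$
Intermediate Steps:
$n{\left(F \right)} = 12 F$ ($n{\left(F \right)} = 6 \cdot 2 F = 12 F$)
$I{\left(P \right)} = \sqrt{6 + P}$
$G = - 8 i \sqrt{2}$ ($G = \frac{16}{\sqrt{6 - 8}} = \frac{16}{\sqrt{-2}} = \frac{16}{i \sqrt{2}} = 16 \left(- \frac{i \sqrt{2}}{2}\right) = - 8 i \sqrt{2} \approx - 11.314 i$)
$E = \frac{16}{17}$ ($E = \frac{12 \cdot 4}{51} = 48 \cdot \frac{1}{51} = \frac{16}{17} \approx 0.94118$)
$\frac{1}{G E} = \frac{1}{- 8 i \sqrt{2} \cdot \frac{16}{17}} = \frac{1}{\left(- \frac{128}{17}\right) i \sqrt{2}} = \frac{17 i \sqrt{2}}{256}$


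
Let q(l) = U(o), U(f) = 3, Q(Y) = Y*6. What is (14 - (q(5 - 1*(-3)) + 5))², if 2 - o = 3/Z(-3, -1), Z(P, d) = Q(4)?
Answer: 36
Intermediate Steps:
Q(Y) = 6*Y
Z(P, d) = 24 (Z(P, d) = 6*4 = 24)
o = 15/8 (o = 2 - 3/24 = 2 - 1*⅛ = 2 - ⅛ = 15/8 ≈ 1.8750)
q(l) = 3
(14 - (q(5 - 1*(-3)) + 5))² = (14 - (3 + 5))² = (14 - 1*8)² = (14 - 8)² = 6² = 36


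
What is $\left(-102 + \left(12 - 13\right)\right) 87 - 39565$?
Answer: $-48526$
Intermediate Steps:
$\left(-102 + \left(12 - 13\right)\right) 87 - 39565 = \left(-102 - 1\right) 87 - 39565 = \left(-103\right) 87 - 39565 = -8961 - 39565 = -48526$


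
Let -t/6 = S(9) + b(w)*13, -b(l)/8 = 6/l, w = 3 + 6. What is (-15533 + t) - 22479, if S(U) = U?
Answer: -37650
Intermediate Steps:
w = 9
b(l) = -48/l
t = 362 (t = -6*(9 - 48/9*13) = -6*(9 - 48*⅑*13) = -6*(9 - 16/3*13) = -6*(9 - 208/3) = -6*(-181/3) = 362)
(-15533 + t) - 22479 = (-15533 + 362) - 22479 = -15171 - 22479 = -37650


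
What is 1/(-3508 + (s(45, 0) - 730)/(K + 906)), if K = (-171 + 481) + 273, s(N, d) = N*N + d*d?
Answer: -1489/5222117 ≈ -0.00028513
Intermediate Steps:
s(N, d) = N² + d²
K = 583 (K = 310 + 273 = 583)
1/(-3508 + (s(45, 0) - 730)/(K + 906)) = 1/(-3508 + ((45² + 0²) - 730)/(583 + 906)) = 1/(-3508 + ((2025 + 0) - 730)/1489) = 1/(-3508 + (2025 - 730)*(1/1489)) = 1/(-3508 + 1295*(1/1489)) = 1/(-3508 + 1295/1489) = 1/(-5222117/1489) = -1489/5222117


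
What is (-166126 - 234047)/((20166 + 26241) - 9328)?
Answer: -400173/37079 ≈ -10.792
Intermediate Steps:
(-166126 - 234047)/((20166 + 26241) - 9328) = -400173/(46407 - 9328) = -400173/37079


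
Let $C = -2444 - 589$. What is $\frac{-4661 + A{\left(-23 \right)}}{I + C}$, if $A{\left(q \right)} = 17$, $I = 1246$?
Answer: $\frac{4644}{1787} \approx 2.5988$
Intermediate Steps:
$C = -3033$ ($C = -2444 - 589 = -3033$)
$\frac{-4661 + A{\left(-23 \right)}}{I + C} = \frac{-4661 + 17}{1246 - 3033} = - \frac{4644}{-1787} = \left(-4644\right) \left(- \frac{1}{1787}\right) = \frac{4644}{1787}$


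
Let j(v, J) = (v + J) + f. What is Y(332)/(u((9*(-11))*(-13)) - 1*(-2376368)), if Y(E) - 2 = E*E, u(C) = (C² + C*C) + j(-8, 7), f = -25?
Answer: 18371/948180 ≈ 0.019375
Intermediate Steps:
j(v, J) = -25 + J + v (j(v, J) = (v + J) - 25 = (J + v) - 25 = -25 + J + v)
u(C) = -26 + 2*C² (u(C) = (C² + C*C) + (-25 + 7 - 8) = (C² + C²) - 26 = 2*C² - 26 = -26 + 2*C²)
Y(E) = 2 + E² (Y(E) = 2 + E*E = 2 + E²)
Y(332)/(u((9*(-11))*(-13)) - 1*(-2376368)) = (2 + 332²)/((-26 + 2*((9*(-11))*(-13))²) - 1*(-2376368)) = (2 + 110224)/((-26 + 2*(-99*(-13))²) + 2376368) = 110226/((-26 + 2*1287²) + 2376368) = 110226/((-26 + 2*1656369) + 2376368) = 110226/((-26 + 3312738) + 2376368) = 110226/(3312712 + 2376368) = 110226/5689080 = 110226*(1/5689080) = 18371/948180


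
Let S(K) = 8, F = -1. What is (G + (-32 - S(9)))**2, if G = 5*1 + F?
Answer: 1296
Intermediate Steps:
G = 4 (G = 5*1 - 1 = 5 - 1 = 4)
(G + (-32 - S(9)))**2 = (4 + (-32 - 1*8))**2 = (4 + (-32 - 8))**2 = (4 - 40)**2 = (-36)**2 = 1296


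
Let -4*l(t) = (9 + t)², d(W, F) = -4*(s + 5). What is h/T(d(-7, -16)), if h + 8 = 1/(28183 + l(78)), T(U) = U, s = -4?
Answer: 210325/105163 ≈ 2.0000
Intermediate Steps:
d(W, F) = -4 (d(W, F) = -4*(-4 + 5) = -4*1 = -4)
l(t) = -(9 + t)²/4
h = -841300/105163 (h = -8 + 1/(28183 - (9 + 78)²/4) = -8 + 1/(28183 - ¼*87²) = -8 + 1/(28183 - ¼*7569) = -8 + 1/(28183 - 7569/4) = -8 + 1/(105163/4) = -8 + 4/105163 = -841300/105163 ≈ -8.0000)
h/T(d(-7, -16)) = -841300/105163/(-4) = -841300/105163*(-¼) = 210325/105163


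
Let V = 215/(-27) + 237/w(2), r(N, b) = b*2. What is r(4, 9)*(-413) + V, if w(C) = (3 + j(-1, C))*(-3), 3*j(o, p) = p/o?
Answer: -1412930/189 ≈ -7475.8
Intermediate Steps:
j(o, p) = p/(3*o) (j(o, p) = (p/o)/3 = p/(3*o))
w(C) = -9 + C (w(C) = (3 + (1/3)*C/(-1))*(-3) = (3 + (1/3)*C*(-1))*(-3) = (3 - C/3)*(-3) = -9 + C)
r(N, b) = 2*b
V = -7904/189 (V = 215/(-27) + 237/(-9 + 2) = 215*(-1/27) + 237/(-7) = -215/27 + 237*(-1/7) = -215/27 - 237/7 = -7904/189 ≈ -41.820)
r(4, 9)*(-413) + V = (2*9)*(-413) - 7904/189 = 18*(-413) - 7904/189 = -7434 - 7904/189 = -1412930/189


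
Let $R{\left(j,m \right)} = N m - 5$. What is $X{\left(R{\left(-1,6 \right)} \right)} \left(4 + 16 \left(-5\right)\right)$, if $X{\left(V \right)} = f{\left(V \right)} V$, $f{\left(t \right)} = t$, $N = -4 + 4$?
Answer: $-1900$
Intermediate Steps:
$N = 0$
$R{\left(j,m \right)} = -5$ ($R{\left(j,m \right)} = 0 m - 5 = 0 - 5 = -5$)
$X{\left(V \right)} = V^{2}$ ($X{\left(V \right)} = V V = V^{2}$)
$X{\left(R{\left(-1,6 \right)} \right)} \left(4 + 16 \left(-5\right)\right) = \left(-5\right)^{2} \left(4 + 16 \left(-5\right)\right) = 25 \left(4 - 80\right) = 25 \left(-76\right) = -1900$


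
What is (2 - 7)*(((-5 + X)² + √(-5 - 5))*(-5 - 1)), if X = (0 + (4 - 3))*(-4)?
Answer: 2430 + 30*I*√10 ≈ 2430.0 + 94.868*I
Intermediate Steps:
X = -4 (X = (0 + 1)*(-4) = 1*(-4) = -4)
(2 - 7)*(((-5 + X)² + √(-5 - 5))*(-5 - 1)) = (2 - 7)*(((-5 - 4)² + √(-5 - 5))*(-5 - 1)) = -5*((-9)² + √(-10))*(-6) = -5*(81 + I*√10)*(-6) = -5*(-486 - 6*I*√10) = 2430 + 30*I*√10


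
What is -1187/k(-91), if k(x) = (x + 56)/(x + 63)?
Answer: -4748/5 ≈ -949.60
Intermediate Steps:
k(x) = (56 + x)/(63 + x)
-1187/k(-91) = -1187*(63 - 91)/(56 - 91) = -1187/(-35/(-28)) = -1187/((-1/28*(-35))) = -1187/5/4 = -1187*⅘ = -4748/5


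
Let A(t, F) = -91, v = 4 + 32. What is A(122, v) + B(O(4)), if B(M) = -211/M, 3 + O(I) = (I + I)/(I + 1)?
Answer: 418/7 ≈ 59.714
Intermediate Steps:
v = 36
O(I) = -3 + 2*I/(1 + I) (O(I) = -3 + (I + I)/(I + 1) = -3 + (2*I)/(1 + I) = -3 + 2*I/(1 + I))
A(122, v) + B(O(4)) = -91 - 211*(1 + 4)/(-3 - 1*4) = -91 - 211*5/(-3 - 4) = -91 - 211/((1/5)*(-7)) = -91 - 211/(-7/5) = -91 - 211*(-5/7) = -91 + 1055/7 = 418/7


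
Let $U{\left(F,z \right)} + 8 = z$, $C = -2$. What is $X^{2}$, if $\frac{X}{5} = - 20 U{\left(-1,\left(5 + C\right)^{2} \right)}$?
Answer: $10000$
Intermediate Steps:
$U{\left(F,z \right)} = -8 + z$
$X = -100$ ($X = 5 \left(- 20 \left(-8 + \left(5 - 2\right)^{2}\right)\right) = 5 \left(- 20 \left(-8 + 3^{2}\right)\right) = 5 \left(- 20 \left(-8 + 9\right)\right) = 5 \left(\left(-20\right) 1\right) = 5 \left(-20\right) = -100$)
$X^{2} = \left(-100\right)^{2} = 10000$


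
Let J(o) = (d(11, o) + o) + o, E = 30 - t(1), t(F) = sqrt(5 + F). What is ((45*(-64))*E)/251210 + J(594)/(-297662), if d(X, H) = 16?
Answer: -1301022682/3738783551 + 288*sqrt(6)/25121 ≈ -0.31990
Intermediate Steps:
E = 30 - sqrt(6) (E = 30 - sqrt(5 + 1) = 30 - sqrt(6) ≈ 27.551)
J(o) = 16 + 2*o (J(o) = (16 + o) + o = 16 + 2*o)
((45*(-64))*E)/251210 + J(594)/(-297662) = ((45*(-64))*(30 - sqrt(6)))/251210 + (16 + 2*594)/(-297662) = -2880*(30 - sqrt(6))*(1/251210) + (16 + 1188)*(-1/297662) = (-86400 + 2880*sqrt(6))*(1/251210) + 1204*(-1/297662) = (-8640/25121 + 288*sqrt(6)/25121) - 602/148831 = -1301022682/3738783551 + 288*sqrt(6)/25121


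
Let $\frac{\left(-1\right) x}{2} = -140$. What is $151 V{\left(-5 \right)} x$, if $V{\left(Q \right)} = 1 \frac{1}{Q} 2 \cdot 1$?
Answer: $-16912$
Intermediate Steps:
$x = 280$ ($x = \left(-2\right) \left(-140\right) = 280$)
$V{\left(Q \right)} = \frac{2}{Q}$ ($V{\left(Q \right)} = \frac{1}{Q} 2 \cdot 1 = \frac{2}{Q} 1 = \frac{2}{Q}$)
$151 V{\left(-5 \right)} x = 151 \frac{2}{-5} \cdot 280 = 151 \cdot 2 \left(- \frac{1}{5}\right) 280 = 151 \left(- \frac{2}{5}\right) 280 = \left(- \frac{302}{5}\right) 280 = -16912$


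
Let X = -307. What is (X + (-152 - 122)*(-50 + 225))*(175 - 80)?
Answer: -4584415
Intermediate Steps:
(X + (-152 - 122)*(-50 + 225))*(175 - 80) = (-307 + (-152 - 122)*(-50 + 225))*(175 - 80) = (-307 - 274*175)*95 = (-307 - 47950)*95 = -48257*95 = -4584415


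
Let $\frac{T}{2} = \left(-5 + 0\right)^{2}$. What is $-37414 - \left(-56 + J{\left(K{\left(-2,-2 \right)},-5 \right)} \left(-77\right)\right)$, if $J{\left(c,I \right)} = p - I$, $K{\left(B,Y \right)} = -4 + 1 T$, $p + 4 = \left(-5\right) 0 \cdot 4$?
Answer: $-37281$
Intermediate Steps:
$T = 50$ ($T = 2 \left(-5 + 0\right)^{2} = 2 \left(-5\right)^{2} = 2 \cdot 25 = 50$)
$p = -4$ ($p = -4 + \left(-5\right) 0 \cdot 4 = -4 + 0 \cdot 4 = -4 + 0 = -4$)
$K{\left(B,Y \right)} = 46$ ($K{\left(B,Y \right)} = -4 + 1 \cdot 50 = -4 + 50 = 46$)
$J{\left(c,I \right)} = -4 - I$
$-37414 - \left(-56 + J{\left(K{\left(-2,-2 \right)},-5 \right)} \left(-77\right)\right) = -37414 - \left(-56 + \left(-4 - -5\right) \left(-77\right)\right) = -37414 - \left(-56 + \left(-4 + 5\right) \left(-77\right)\right) = -37414 - \left(-56 + 1 \left(-77\right)\right) = -37414 - \left(-56 - 77\right) = -37414 - -133 = -37414 + 133 = -37281$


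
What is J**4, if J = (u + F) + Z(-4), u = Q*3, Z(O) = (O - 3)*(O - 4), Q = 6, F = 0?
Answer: 29986576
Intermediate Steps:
Z(O) = (-4 + O)*(-3 + O) (Z(O) = (-3 + O)*(-4 + O) = (-4 + O)*(-3 + O))
u = 18 (u = 6*3 = 18)
J = 74 (J = (18 + 0) + (12 + (-4)**2 - 7*(-4)) = 18 + (12 + 16 + 28) = 18 + 56 = 74)
J**4 = 74**4 = 29986576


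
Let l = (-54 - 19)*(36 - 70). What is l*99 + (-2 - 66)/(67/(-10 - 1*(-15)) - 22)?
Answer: 10566214/43 ≈ 2.4573e+5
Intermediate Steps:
l = 2482 (l = -73*(-34) = 2482)
l*99 + (-2 - 66)/(67/(-10 - 1*(-15)) - 22) = 2482*99 + (-2 - 66)/(67/(-10 - 1*(-15)) - 22) = 245718 - 68/(67/(-10 + 15) - 22) = 245718 - 68/(67/5 - 22) = 245718 - 68/(-43/5) = 245718 - 68*(-5/43) = 245718 + 340/43 = 10566214/43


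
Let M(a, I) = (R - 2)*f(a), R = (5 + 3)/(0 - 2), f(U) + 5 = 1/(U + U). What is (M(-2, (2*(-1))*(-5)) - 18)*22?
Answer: 297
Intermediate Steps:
f(U) = -5 + 1/(2*U) (f(U) = -5 + 1/(U + U) = -5 + 1/(2*U))
R = -4 (R = 8/(-2) = 8*(-1/2) = -4)
M(a, I) = 30 - 3/a (M(a, I) = (-4 - 2)*(-5 + 1/(2*a)) = -6*(-5 + 1/(2*a)) = 30 - 3/a)
(M(-2, (2*(-1))*(-5)) - 18)*22 = ((30 - 3/(-2)) - 18)*22 = ((30 - 3*(-1/2)) - 18)*22 = ((30 + 3/2) - 18)*22 = (63/2 - 18)*22 = (27/2)*22 = 297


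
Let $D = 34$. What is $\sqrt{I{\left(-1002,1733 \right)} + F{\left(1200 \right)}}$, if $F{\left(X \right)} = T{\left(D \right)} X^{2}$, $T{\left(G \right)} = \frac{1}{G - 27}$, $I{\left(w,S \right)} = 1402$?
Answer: $\frac{\sqrt{10148698}}{7} \approx 455.1$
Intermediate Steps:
$T{\left(G \right)} = \frac{1}{-27 + G}$
$F{\left(X \right)} = \frac{X^{2}}{7}$ ($F{\left(X \right)} = \frac{X^{2}}{-27 + 34} = \frac{X^{2}}{7}$)
$\sqrt{I{\left(-1002,1733 \right)} + F{\left(1200 \right)}} = \sqrt{1402 + \frac{1200^{2}}{7}} = \sqrt{1402 + \frac{1}{7} \cdot 1440000} = \sqrt{1402 + \frac{1440000}{7}} = \sqrt{\frac{1449814}{7}} = \frac{\sqrt{10148698}}{7}$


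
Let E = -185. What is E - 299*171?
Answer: -51314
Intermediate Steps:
E - 299*171 = -185 - 299*171 = -185 - 51129 = -51314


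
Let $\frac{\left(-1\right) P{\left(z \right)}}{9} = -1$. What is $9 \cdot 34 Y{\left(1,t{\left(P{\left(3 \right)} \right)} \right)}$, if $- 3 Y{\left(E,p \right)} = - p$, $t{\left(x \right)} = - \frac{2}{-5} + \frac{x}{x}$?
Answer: $\frac{714}{5} \approx 142.8$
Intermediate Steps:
$P{\left(z \right)} = 9$ ($P{\left(z \right)} = \left(-9\right) \left(-1\right) = 9$)
$t{\left(x \right)} = \frac{7}{5}$ ($t{\left(x \right)} = \left(-2\right) \left(- \frac{1}{5}\right) + 1 = \frac{2}{5} + 1 = \frac{7}{5}$)
$Y{\left(E,p \right)} = \frac{p}{3}$ ($Y{\left(E,p \right)} = - \frac{\left(-1\right) p}{3} = \frac{p}{3}$)
$9 \cdot 34 Y{\left(1,t{\left(P{\left(3 \right)} \right)} \right)} = 9 \cdot 34 \cdot \frac{1}{3} \cdot \frac{7}{5} = 306 \cdot \frac{7}{15} = \frac{714}{5}$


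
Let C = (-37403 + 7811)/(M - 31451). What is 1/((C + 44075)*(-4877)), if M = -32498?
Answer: -63949/13746223277659 ≈ -4.6521e-9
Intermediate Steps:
C = 29592/63949 (C = (-37403 + 7811)/(-32498 - 31451) = -29592/(-63949) = -29592*(-1/63949) = 29592/63949 ≈ 0.46274)
1/((C + 44075)*(-4877)) = 1/((29592/63949 + 44075)*(-4877)) = -1/4877/(2818581767/63949) = (63949/2818581767)*(-1/4877) = -63949/13746223277659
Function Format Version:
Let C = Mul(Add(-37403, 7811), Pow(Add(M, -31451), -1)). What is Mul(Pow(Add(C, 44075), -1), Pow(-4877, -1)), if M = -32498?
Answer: Rational(-63949, 13746223277659) ≈ -4.6521e-9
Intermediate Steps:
C = Rational(29592, 63949) (C = Mul(Add(-37403, 7811), Pow(Add(-32498, -31451), -1)) = Mul(-29592, Pow(-63949, -1)) = Mul(-29592, Rational(-1, 63949)) = Rational(29592, 63949) ≈ 0.46274)
Mul(Pow(Add(C, 44075), -1), Pow(-4877, -1)) = Mul(Pow(Add(Rational(29592, 63949), 44075), -1), Pow(-4877, -1)) = Mul(Pow(Rational(2818581767, 63949), -1), Rational(-1, 4877)) = Mul(Rational(63949, 2818581767), Rational(-1, 4877)) = Rational(-63949, 13746223277659)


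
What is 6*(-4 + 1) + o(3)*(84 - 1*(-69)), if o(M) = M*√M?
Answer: -18 + 459*√3 ≈ 777.01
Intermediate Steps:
o(M) = M^(3/2)
6*(-4 + 1) + o(3)*(84 - 1*(-69)) = 6*(-4 + 1) + 3^(3/2)*(84 - 1*(-69)) = 6*(-3) + (3*√3)*(84 + 69) = -18 + (3*√3)*153 = -18 + 459*√3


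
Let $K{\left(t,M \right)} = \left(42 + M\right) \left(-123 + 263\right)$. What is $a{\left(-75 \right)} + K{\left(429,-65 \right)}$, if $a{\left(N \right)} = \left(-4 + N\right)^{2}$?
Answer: $3021$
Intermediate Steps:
$K{\left(t,M \right)} = 5880 + 140 M$ ($K{\left(t,M \right)} = \left(42 + M\right) 140 = 5880 + 140 M$)
$a{\left(-75 \right)} + K{\left(429,-65 \right)} = \left(-4 - 75\right)^{2} + \left(5880 + 140 \left(-65\right)\right) = \left(-79\right)^{2} + \left(5880 - 9100\right) = 6241 - 3220 = 3021$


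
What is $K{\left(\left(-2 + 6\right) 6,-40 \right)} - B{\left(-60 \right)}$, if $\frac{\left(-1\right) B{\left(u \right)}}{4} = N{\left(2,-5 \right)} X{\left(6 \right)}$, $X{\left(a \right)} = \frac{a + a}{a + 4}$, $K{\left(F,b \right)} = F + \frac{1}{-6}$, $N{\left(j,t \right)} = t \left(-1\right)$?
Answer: $\frac{287}{6} \approx 47.833$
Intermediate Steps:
$N{\left(j,t \right)} = - t$
$K{\left(F,b \right)} = - \frac{1}{6} + F$ ($K{\left(F,b \right)} = F - \frac{1}{6} = - \frac{1}{6} + F$)
$X{\left(a \right)} = \frac{2 a}{4 + a}$
$B{\left(u \right)} = -24$ ($B{\left(u \right)} = - 4 \left(-1\right) \left(-5\right) 2 \cdot 6 \frac{1}{4 + 6} = - 4 \cdot 5 \cdot 2 \cdot 6 \cdot \frac{1}{10} = - 4 \cdot 5 \cdot \frac{6}{5} = \left(-4\right) 6 = -24$)
$K{\left(\left(-2 + 6\right) 6,-40 \right)} - B{\left(-60 \right)} = \left(- \frac{1}{6} + \left(-2 + 6\right) 6\right) - -24 = \left(- \frac{1}{6} + 4 \cdot 6\right) + 24 = \left(- \frac{1}{6} + 24\right) + 24 = \frac{143}{6} + 24 = \frac{287}{6}$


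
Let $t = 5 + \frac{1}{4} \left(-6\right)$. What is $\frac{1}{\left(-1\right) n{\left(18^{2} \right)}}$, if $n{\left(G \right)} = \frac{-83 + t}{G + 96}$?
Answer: $\frac{280}{53} \approx 5.283$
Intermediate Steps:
$t = \frac{7}{2}$ ($t = 5 + \frac{1}{4} \left(-6\right) = 5 - \frac{3}{2} = \frac{7}{2} \approx 3.5$)
$n{\left(G \right)} = - \frac{159}{2 \left(96 + G\right)}$ ($n{\left(G \right)} = \frac{-83 + \frac{7}{2}}{G + 96} = - \frac{159}{2 \left(96 + G\right)}$)
$\frac{1}{\left(-1\right) n{\left(18^{2} \right)}} = \frac{1}{\left(-1\right) \left(- \frac{159}{192 + 2 \cdot 18^{2}}\right)} = \frac{1}{\left(-1\right) \left(- \frac{159}{192 + 2 \cdot 324}\right)} = \frac{1}{\left(-1\right) \left(- \frac{159}{192 + 648}\right)} = \frac{1}{\left(-1\right) \left(- \frac{159}{840}\right)} = \frac{1}{\left(-1\right) \left(\left(-159\right) \frac{1}{840}\right)} = \frac{1}{\left(-1\right) \left(- \frac{53}{280}\right)} = \frac{1}{\frac{53}{280}} = \frac{280}{53}$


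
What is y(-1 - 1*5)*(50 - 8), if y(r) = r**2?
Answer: 1512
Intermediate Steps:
y(-1 - 1*5)*(50 - 8) = (-1 - 1*5)**2*(50 - 8) = (-1 - 5)**2*42 = (-6)**2*42 = 36*42 = 1512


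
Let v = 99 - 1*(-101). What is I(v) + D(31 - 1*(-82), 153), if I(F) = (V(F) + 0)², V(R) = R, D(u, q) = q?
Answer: 40153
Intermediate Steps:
v = 200 (v = 99 + 101 = 200)
I(F) = F² (I(F) = (F + 0)² = F²)
I(v) + D(31 - 1*(-82), 153) = 200² + 153 = 40000 + 153 = 40153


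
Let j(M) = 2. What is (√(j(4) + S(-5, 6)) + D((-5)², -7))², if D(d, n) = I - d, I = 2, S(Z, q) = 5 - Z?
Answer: 541 - 92*√3 ≈ 381.65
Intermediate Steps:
D(d, n) = 2 - d
(√(j(4) + S(-5, 6)) + D((-5)², -7))² = (√(2 + (5 - 1*(-5))) + (2 - 1*(-5)²))² = (√(2 + (5 + 5)) + (2 - 1*25))² = (√(2 + 10) + (2 - 25))² = (√12 - 23)² = (2*√3 - 23)² = (-23 + 2*√3)²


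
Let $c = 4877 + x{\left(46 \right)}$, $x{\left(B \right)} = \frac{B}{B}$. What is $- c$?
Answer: $-4878$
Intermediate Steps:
$x{\left(B \right)} = 1$
$c = 4878$ ($c = 4877 + 1 = 4878$)
$- c = \left(-1\right) 4878 = -4878$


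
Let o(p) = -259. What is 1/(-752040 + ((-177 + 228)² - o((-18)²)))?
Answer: -1/749180 ≈ -1.3348e-6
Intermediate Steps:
1/(-752040 + ((-177 + 228)² - o((-18)²))) = 1/(-752040 + ((-177 + 228)² - 1*(-259))) = 1/(-752040 + (51² + 259)) = 1/(-752040 + (2601 + 259)) = 1/(-752040 + 2860) = 1/(-749180) = -1/749180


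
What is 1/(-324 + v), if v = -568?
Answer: -1/892 ≈ -0.0011211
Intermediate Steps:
1/(-324 + v) = 1/(-324 - 568) = 1/(-892) = -1/892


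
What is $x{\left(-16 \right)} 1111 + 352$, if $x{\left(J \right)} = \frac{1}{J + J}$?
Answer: $\frac{10153}{32} \approx 317.28$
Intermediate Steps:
$x{\left(J \right)} = \frac{1}{2 J}$
$x{\left(-16 \right)} 1111 + 352 = \frac{1}{2 \left(-16\right)} 1111 + 352 = \frac{1}{2} \left(- \frac{1}{16}\right) 1111 + 352 = \left(- \frac{1}{32}\right) 1111 + 352 = - \frac{1111}{32} + 352 = \frac{10153}{32}$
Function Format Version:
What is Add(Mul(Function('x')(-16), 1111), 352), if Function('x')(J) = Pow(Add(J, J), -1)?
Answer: Rational(10153, 32) ≈ 317.28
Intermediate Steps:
Function('x')(J) = Mul(Rational(1, 2), Pow(J, -1)) (Function('x')(J) = Pow(Mul(2, J), -1) = Mul(Rational(1, 2), Pow(J, -1)))
Add(Mul(Function('x')(-16), 1111), 352) = Add(Mul(Mul(Rational(1, 2), Pow(-16, -1)), 1111), 352) = Add(Mul(Mul(Rational(1, 2), Rational(-1, 16)), 1111), 352) = Add(Mul(Rational(-1, 32), 1111), 352) = Add(Rational(-1111, 32), 352) = Rational(10153, 32)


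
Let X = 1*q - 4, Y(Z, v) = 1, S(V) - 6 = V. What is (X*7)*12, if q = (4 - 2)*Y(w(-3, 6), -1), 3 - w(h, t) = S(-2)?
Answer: -168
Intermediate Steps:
S(V) = 6 + V
w(h, t) = -1 (w(h, t) = 3 - (6 - 2) = 3 - 1*4 = 3 - 4 = -1)
q = 2 (q = (4 - 2)*1 = 2*1 = 2)
X = -2 (X = 1*2 - 4 = 2 - 4 = -2)
(X*7)*12 = -2*7*12 = -14*12 = -168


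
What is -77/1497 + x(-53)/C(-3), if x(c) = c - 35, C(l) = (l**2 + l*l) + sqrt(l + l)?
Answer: 11*(-7*sqrt(6) + 12102*I)/(1497*(sqrt(6) - 18*I)) ≈ -4.8514 + 0.6532*I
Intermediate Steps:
C(l) = 2*l**2 + sqrt(2)*sqrt(l) (C(l) = (l**2 + l**2) + sqrt(2*l) = 2*l**2 + sqrt(2)*sqrt(l))
x(c) = -35 + c
-77/1497 + x(-53)/C(-3) = -77/1497 + (-35 - 53)/(2*(-3)**2 + sqrt(2)*sqrt(-3)) = -77*1/1497 - 88/(2*9 + sqrt(2)*(I*sqrt(3))) = -77/1497 - 88/(18 + I*sqrt(6))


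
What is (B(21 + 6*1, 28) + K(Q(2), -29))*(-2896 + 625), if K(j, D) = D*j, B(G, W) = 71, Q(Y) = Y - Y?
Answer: -161241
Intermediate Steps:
Q(Y) = 0
(B(21 + 6*1, 28) + K(Q(2), -29))*(-2896 + 625) = (71 - 29*0)*(-2896 + 625) = (71 + 0)*(-2271) = 71*(-2271) = -161241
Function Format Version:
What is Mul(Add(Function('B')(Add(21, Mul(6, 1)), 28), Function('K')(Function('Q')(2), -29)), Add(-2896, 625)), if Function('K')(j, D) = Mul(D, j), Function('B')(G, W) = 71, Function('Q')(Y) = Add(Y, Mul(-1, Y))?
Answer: -161241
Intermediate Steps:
Function('Q')(Y) = 0
Mul(Add(Function('B')(Add(21, Mul(6, 1)), 28), Function('K')(Function('Q')(2), -29)), Add(-2896, 625)) = Mul(Add(71, Mul(-29, 0)), Add(-2896, 625)) = Mul(Add(71, 0), -2271) = Mul(71, -2271) = -161241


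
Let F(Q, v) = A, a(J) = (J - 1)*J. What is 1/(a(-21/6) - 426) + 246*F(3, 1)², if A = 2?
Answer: 1614740/1641 ≈ 984.00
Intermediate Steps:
a(J) = J*(-1 + J) (a(J) = (-1 + J)*J = J*(-1 + J))
F(Q, v) = 2
1/(a(-21/6) - 426) + 246*F(3, 1)² = 1/((-21/6)*(-1 - 21/6) - 426) + 246*2² = 1/((-21*⅙)*(-1 - 21*⅙) - 426) + 246*4 = 1/(-7*(-1 - 7/2)/2 - 426) + 984 = 1/(-7/2*(-9/2) - 426) + 984 = 1/(63/4 - 426) + 984 = 1/(-1641/4) + 984 = -4/1641 + 984 = 1614740/1641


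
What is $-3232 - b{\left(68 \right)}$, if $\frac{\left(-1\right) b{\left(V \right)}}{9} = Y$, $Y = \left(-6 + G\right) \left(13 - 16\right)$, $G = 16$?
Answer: $-3502$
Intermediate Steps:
$Y = -30$ ($Y = \left(-6 + 16\right) \left(13 - 16\right) = 10 \left(-3\right) = -30$)
$b{\left(V \right)} = 270$ ($b{\left(V \right)} = \left(-9\right) \left(-30\right) = 270$)
$-3232 - b{\left(68 \right)} = -3232 - 270 = -3502$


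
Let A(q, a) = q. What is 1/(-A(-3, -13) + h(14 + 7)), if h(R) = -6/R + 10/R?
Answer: 21/67 ≈ 0.31343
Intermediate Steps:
h(R) = 4/R
1/(-A(-3, -13) + h(14 + 7)) = 1/(-1*(-3) + 4/(14 + 7)) = 1/(3 + 4/21) = 1/(67/21) = 21/67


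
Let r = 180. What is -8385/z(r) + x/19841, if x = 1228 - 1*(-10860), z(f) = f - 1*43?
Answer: -164710729/2718217 ≈ -60.595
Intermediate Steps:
z(f) = -43 + f (z(f) = f - 43 = -43 + f)
x = 12088 (x = 1228 + 10860 = 12088)
-8385/z(r) + x/19841 = -8385/(-43 + 180) + 12088/19841 = -8385/137 + 12088*(1/19841) = -8385*1/137 + 12088/19841 = -8385/137 + 12088/19841 = -164710729/2718217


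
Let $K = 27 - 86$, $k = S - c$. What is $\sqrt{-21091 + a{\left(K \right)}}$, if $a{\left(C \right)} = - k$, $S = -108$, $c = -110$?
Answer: $i \sqrt{21093} \approx 145.23 i$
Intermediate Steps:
$k = 2$ ($k = -108 - -110 = -108 + 110 = 2$)
$K = -59$
$a{\left(C \right)} = -2$ ($a{\left(C \right)} = \left(-1\right) 2 = -2$)
$\sqrt{-21091 + a{\left(K \right)}} = \sqrt{-21091 - 2} = \sqrt{-21093} = i \sqrt{21093}$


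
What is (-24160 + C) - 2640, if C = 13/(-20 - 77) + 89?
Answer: -2590980/97 ≈ -26711.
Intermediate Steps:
C = 8620/97 (C = 13/(-97) + 89 = -1/97*13 + 89 = -13/97 + 89 = 8620/97 ≈ 88.866)
(-24160 + C) - 2640 = (-24160 + 8620/97) - 2640 = -2334900/97 - 2640 = -2590980/97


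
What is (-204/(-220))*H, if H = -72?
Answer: -3672/55 ≈ -66.764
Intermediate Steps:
(-204/(-220))*H = -204/(-220)*(-72) = -204*(-1/220)*(-72) = (51/55)*(-72) = -3672/55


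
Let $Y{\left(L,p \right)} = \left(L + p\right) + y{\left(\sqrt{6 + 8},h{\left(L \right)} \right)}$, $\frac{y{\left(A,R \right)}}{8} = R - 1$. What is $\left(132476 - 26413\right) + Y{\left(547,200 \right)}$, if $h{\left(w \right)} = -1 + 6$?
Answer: $106842$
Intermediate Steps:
$h{\left(w \right)} = 5$
$y{\left(A,R \right)} = -8 + 8 R$ ($y{\left(A,R \right)} = 8 \left(R - 1\right) = 8 \left(-1 + R\right) = -8 + 8 R$)
$Y{\left(L,p \right)} = 32 + L + p$ ($Y{\left(L,p \right)} = \left(L + p\right) + \left(-8 + 8 \cdot 5\right) = \left(L + p\right) + \left(-8 + 40\right) = \left(L + p\right) + 32 = 32 + L + p$)
$\left(132476 - 26413\right) + Y{\left(547,200 \right)} = \left(132476 - 26413\right) + \left(32 + 547 + 200\right) = 106063 + 779 = 106842$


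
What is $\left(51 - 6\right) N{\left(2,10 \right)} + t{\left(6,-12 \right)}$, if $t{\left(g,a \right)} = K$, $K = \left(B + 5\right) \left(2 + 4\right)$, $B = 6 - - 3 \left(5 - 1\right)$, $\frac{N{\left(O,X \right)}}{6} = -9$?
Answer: $-2292$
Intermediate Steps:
$N{\left(O,X \right)} = -54$ ($N{\left(O,X \right)} = 6 \left(-9\right) = -54$)
$B = 18$ ($B = 6 - \left(-3\right) 4 = 6 - -12 = 6 + 12 = 18$)
$K = 138$ ($K = \left(18 + 5\right) \left(2 + 4\right) = 23 \cdot 6 = 138$)
$t{\left(g,a \right)} = 138$
$\left(51 - 6\right) N{\left(2,10 \right)} + t{\left(6,-12 \right)} = \left(51 - 6\right) \left(-54\right) + 138 = 45 \left(-54\right) + 138 = -2430 + 138 = -2292$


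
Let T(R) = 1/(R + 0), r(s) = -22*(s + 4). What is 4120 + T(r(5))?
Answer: 815759/198 ≈ 4120.0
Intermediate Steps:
r(s) = -88 - 22*s (r(s) = -22*(4 + s) = -88 - 22*s)
T(R) = 1/R
4120 + T(r(5)) = 4120 + 1/(-88 - 22*5) = 4120 + 1/(-88 - 110) = 4120 + 1/(-198) = 4120 - 1/198 = 815759/198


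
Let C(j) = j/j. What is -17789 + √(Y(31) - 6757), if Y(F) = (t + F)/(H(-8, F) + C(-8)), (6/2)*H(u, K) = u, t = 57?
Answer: -17789 + I*√170245/5 ≈ -17789.0 + 82.521*I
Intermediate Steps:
H(u, K) = u/3
C(j) = 1
Y(F) = -171/5 - 3*F/5 (Y(F) = (57 + F)/((⅓)*(-8) + 1) = (57 + F)/(-8/3 + 1) = (57 + F)/(-5/3) = (57 + F)*(-⅗) = -171/5 - 3*F/5)
-17789 + √(Y(31) - 6757) = -17789 + √((-171/5 - ⅗*31) - 6757) = -17789 + √((-171/5 - 93/5) - 6757) = -17789 + √(-264/5 - 6757) = -17789 + √(-34049/5) = -17789 + I*√170245/5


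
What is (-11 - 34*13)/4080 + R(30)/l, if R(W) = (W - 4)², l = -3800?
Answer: -37329/129200 ≈ -0.28892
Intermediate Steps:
R(W) = (-4 + W)²
(-11 - 34*13)/4080 + R(30)/l = (-11 - 34*13)/4080 + (-4 + 30)²/(-3800) = (-11 - 442)*(1/4080) + 26²*(-1/3800) = -453*1/4080 + 676*(-1/3800) = -151/1360 - 169/950 = -37329/129200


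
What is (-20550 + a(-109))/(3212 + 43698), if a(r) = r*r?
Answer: -8669/46910 ≈ -0.18480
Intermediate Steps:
a(r) = r²
(-20550 + a(-109))/(3212 + 43698) = (-20550 + (-109)²)/(3212 + 43698) = (-20550 + 11881)/46910 = -8669*1/46910 = -8669/46910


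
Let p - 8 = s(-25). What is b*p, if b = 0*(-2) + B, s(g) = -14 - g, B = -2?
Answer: -38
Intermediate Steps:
p = 19 (p = 8 + (-14 - 1*(-25)) = 8 + (-14 + 25) = 8 + 11 = 19)
b = -2 (b = 0*(-2) - 2 = 0 - 2 = -2)
b*p = -2*19 = -38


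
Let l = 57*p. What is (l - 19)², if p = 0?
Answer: 361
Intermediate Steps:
l = 0 (l = 57*0 = 0)
(l - 19)² = (0 - 19)² = (-19)² = 361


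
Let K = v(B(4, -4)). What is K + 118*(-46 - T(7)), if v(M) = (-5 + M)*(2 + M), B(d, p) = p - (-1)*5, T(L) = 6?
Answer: -6148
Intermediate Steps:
B(d, p) = 5 + p (B(d, p) = p - 1*(-5) = p + 5 = 5 + p)
K = -12 (K = -10 + (5 - 4)² - 3*(5 - 4) = -10 + 1² - 3*1 = -10 + 1 - 3 = -12)
K + 118*(-46 - T(7)) = -12 + 118*(-46 - 1*6) = -12 + 118*(-46 - 6) = -12 + 118*(-52) = -12 - 6136 = -6148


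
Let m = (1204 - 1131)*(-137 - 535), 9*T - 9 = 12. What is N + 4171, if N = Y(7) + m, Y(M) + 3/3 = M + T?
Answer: -134630/3 ≈ -44877.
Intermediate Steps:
T = 7/3 (T = 1 + (⅑)*12 = 1 + 4/3 = 7/3 ≈ 2.3333)
Y(M) = 4/3 + M (Y(M) = -1 + (M + 7/3) = -1 + (7/3 + M) = 4/3 + M)
m = -49056 (m = 73*(-672) = -49056)
N = -147143/3 (N = (4/3 + 7) - 49056 = 25/3 - 49056 = -147143/3 ≈ -49048.)
N + 4171 = -147143/3 + 4171 = -134630/3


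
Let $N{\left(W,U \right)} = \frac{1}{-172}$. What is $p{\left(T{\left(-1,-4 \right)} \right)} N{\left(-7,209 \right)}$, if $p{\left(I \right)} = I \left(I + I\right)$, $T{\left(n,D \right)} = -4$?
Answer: $- \frac{8}{43} \approx -0.18605$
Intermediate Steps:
$p{\left(I \right)} = 2 I^{2}$ ($p{\left(I \right)} = I 2 I = 2 I^{2}$)
$N{\left(W,U \right)} = - \frac{1}{172}$
$p{\left(T{\left(-1,-4 \right)} \right)} N{\left(-7,209 \right)} = 2 \left(-4\right)^{2} \left(- \frac{1}{172}\right) = 2 \cdot 16 \left(- \frac{1}{172}\right) = 32 \left(- \frac{1}{172}\right) = - \frac{8}{43}$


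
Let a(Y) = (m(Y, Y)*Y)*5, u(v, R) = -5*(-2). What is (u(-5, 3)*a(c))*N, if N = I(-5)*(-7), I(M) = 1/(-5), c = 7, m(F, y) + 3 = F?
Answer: 1960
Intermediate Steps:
m(F, y) = -3 + F
I(M) = -⅕
u(v, R) = 10
a(Y) = 5*Y*(-3 + Y) (a(Y) = ((-3 + Y)*Y)*5 = (Y*(-3 + Y))*5 = 5*Y*(-3 + Y))
N = 7/5 (N = -⅕*(-7) = 7/5 ≈ 1.4000)
(u(-5, 3)*a(c))*N = (10*(5*7*(-3 + 7)))*(7/5) = (10*(5*7*4))*(7/5) = (10*140)*(7/5) = 1400*(7/5) = 1960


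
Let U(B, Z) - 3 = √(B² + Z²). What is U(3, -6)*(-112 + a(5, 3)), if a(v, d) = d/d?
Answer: -333 - 333*√5 ≈ -1077.6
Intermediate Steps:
a(v, d) = 1
U(B, Z) = 3 + √(B² + Z²)
U(3, -6)*(-112 + a(5, 3)) = (3 + √(3² + (-6)²))*(-112 + 1) = (3 + √(9 + 36))*(-111) = (3 + √45)*(-111) = (3 + 3*√5)*(-111) = -333 - 333*√5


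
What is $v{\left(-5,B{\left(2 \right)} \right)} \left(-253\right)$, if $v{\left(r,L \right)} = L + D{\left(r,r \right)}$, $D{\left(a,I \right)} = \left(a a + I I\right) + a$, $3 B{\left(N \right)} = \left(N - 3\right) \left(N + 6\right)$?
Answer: $- \frac{32131}{3} \approx -10710.0$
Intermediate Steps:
$B{\left(N \right)} = \frac{\left(-3 + N\right) \left(6 + N\right)}{3}$ ($B{\left(N \right)} = \frac{\left(N - 3\right) \left(N + 6\right)}{3} = \frac{\left(-3 + N\right) \left(6 + N\right)}{3}$)
$D{\left(a,I \right)} = a + I^{2} + a^{2}$ ($D{\left(a,I \right)} = \left(a^{2} + I^{2}\right) + a = \left(I^{2} + a^{2}\right) + a = a + I^{2} + a^{2}$)
$v{\left(r,L \right)} = L + r + 2 r^{2}$ ($v{\left(r,L \right)} = L + \left(r + r^{2} + r^{2}\right) = L + \left(r + 2 r^{2}\right) = L + r + 2 r^{2}$)
$v{\left(-5,B{\left(2 \right)} \right)} \left(-253\right) = \left(\left(-6 + 2 + \frac{2^{2}}{3}\right) - 5 + 2 \left(-5\right)^{2}\right) \left(-253\right) = \left(\left(-6 + 2 + \frac{1}{3} \cdot 4\right) - 5 + 2 \cdot 25\right) \left(-253\right) = \left(\left(-6 + 2 + \frac{4}{3}\right) - 5 + 50\right) \left(-253\right) = \left(- \frac{8}{3} - 5 + 50\right) \left(-253\right) = \frac{127}{3} \left(-253\right) = - \frac{32131}{3}$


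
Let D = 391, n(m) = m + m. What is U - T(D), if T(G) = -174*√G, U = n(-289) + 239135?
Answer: 238557 + 174*√391 ≈ 2.4200e+5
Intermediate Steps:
n(m) = 2*m
U = 238557 (U = 2*(-289) + 239135 = -578 + 239135 = 238557)
U - T(D) = 238557 - (-174)*√391 = 238557 + 174*√391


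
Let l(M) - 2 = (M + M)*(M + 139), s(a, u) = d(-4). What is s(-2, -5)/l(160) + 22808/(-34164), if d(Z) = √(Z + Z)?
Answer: -5702/8541 + I*√2/47841 ≈ -0.6676 + 2.9561e-5*I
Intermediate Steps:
d(Z) = √2*√Z (d(Z) = √(2*Z) = √2*√Z)
s(a, u) = 2*I*√2 (s(a, u) = √2*√(-4) = √2*(2*I) = 2*I*√2)
l(M) = 2 + 2*M*(139 + M) (l(M) = 2 + (M + M)*(M + 139) = 2 + (2*M)*(139 + M) = 2 + 2*M*(139 + M))
s(-2, -5)/l(160) + 22808/(-34164) = (2*I*√2)/(2 + 2*160² + 278*160) + 22808/(-34164) = (2*I*√2)/(2 + 2*25600 + 44480) + 22808*(-1/34164) = (2*I*√2)/(2 + 51200 + 44480) - 5702/8541 = (2*I*√2)/95682 - 5702/8541 = (2*I*√2)*(1/95682) - 5702/8541 = I*√2/47841 - 5702/8541 = -5702/8541 + I*√2/47841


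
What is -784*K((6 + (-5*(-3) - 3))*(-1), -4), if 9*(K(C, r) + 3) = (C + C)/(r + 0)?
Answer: 1568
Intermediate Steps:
K(C, r) = -3 + 2*C/(9*r) (K(C, r) = -3 + ((C + C)/(r + 0))/9 = -3 + ((2*C)/r)/9 = -3 + (2*C/r)/9 = -3 + 2*C/(9*r))
-784*K((6 + (-5*(-3) - 3))*(-1), -4) = -784*(-3 + (2/9)*((6 + (-5*(-3) - 3))*(-1))/(-4)) = -784*(-3 + (2/9)*((6 + (15 - 3))*(-1))*(-1/4)) = -784*(-3 + (2/9)*((6 + 12)*(-1))*(-1/4)) = -784*(-3 + (2/9)*(18*(-1))*(-1/4)) = -784*(-3 + (2/9)*(-18)*(-1/4)) = -784*(-3 + 1) = -784*(-2) = 1568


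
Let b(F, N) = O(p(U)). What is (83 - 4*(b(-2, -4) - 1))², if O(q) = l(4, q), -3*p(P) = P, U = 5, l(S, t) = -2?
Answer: 9025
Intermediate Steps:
p(P) = -P/3
O(q) = -2
b(F, N) = -2
(83 - 4*(b(-2, -4) - 1))² = (83 - 4*(-2 - 1))² = (83 - 4*(-3))² = (83 + 12)² = 95² = 9025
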